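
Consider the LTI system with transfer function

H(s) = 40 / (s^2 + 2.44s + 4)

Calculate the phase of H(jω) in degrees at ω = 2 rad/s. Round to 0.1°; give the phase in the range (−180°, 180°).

-90.0°

At s = jω = j2:
quadratic: (j2)² + 2.44·j2 + 4 = 0 + j4.88 → |·| ≈ 4.88, ∠ ≈ 90.00°
∠H = 0.00° − 90.00° = -90.00°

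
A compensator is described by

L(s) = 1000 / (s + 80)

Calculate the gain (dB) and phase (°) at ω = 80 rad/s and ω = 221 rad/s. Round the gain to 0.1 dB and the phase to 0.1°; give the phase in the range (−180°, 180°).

Substitute s = j80:
Numerator: 1000 = 1000 + j0
Denominator: (j80) + 80 = 80 + j80
|N| = √(1000² + 0²) ≈ 1000, ∠N ≈ 0.00°
|D| = √(80² + 80²) ≈ 113.14, ∠D ≈ 45.00°
|L| = 1000 / 113.14 ≈ 8.8386
Gain = 20 log₁₀(8.8386) ≈ 18.93 dB
∠L = 0.00° − 45.00° = -45.00°

Substitute s = j221:
Numerator: 1000 = 1000 + j0
Denominator: (j221) + 80 = 80 + j221
|N| = √(1000² + 0²) ≈ 1000, ∠N ≈ 0.00°
|D| = √(80² + 221²) ≈ 235.03, ∠D ≈ 70.10°
|L| = 1000 / 235.03 ≈ 4.2548
Gain = 20 log₁₀(4.2548) ≈ 12.58 dB
∠L = 0.00° − 70.10° = -70.10°

ω = 80: 18.9 dB, -45.0°; ω = 221: 12.6 dB, -70.1°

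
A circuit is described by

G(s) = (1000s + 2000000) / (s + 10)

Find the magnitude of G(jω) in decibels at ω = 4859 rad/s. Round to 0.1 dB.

Substitute s = j4859:
Numerator: 1000(j4859) + 2000000 = 2000000 + j4859000
Denominator: (j4859) + 10 = 10 + j4859
|N| = √(2000000² + 4859000²) ≈ 5.2545e+06, ∠N ≈ 67.63°
|D| = √(10² + 4859²) ≈ 4859, ∠D ≈ 89.88°
|G| = 5.2545e+06 / 4859 ≈ 1081.4
Gain = 20 log₁₀(1081.4) ≈ 60.68 dB

60.7 dB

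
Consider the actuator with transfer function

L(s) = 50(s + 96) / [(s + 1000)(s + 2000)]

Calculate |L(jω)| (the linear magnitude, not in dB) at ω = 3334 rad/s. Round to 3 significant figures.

At s = jω = j3334:
zero (s+96): 96 + j3334 → |·| = √(96²+3334²) = √11124772 ≈ 3335.4, ∠ = arctan(3334/96) ≈ 88.35°
pole (s+1000): 1000 + j3334 → |·| = √(1000²+3334²) = √12115556 ≈ 3480.7, ∠ = arctan(3334/1000) ≈ 73.30°
pole (s+2000): 2000 + j3334 → |·| = √(2000²+3334²) = √15115556 ≈ 3887.9, ∠ = arctan(3334/2000) ≈ 59.04°
|L| = 50 · 3335.4 / 1.3533e+07 ≈ 0.012323

0.0123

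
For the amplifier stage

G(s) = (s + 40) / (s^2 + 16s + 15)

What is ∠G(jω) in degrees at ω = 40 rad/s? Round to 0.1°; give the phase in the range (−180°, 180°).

Substitute s = j40:
Numerator: (j40) + 40 = 40 + j40
Denominator: (j40)^2 + 16(j40) + 15 = -1585 + j640
|N| = √(40² + 40²) ≈ 56.569, ∠N ≈ 45.00°
|D| = √(1585² + 640²) ≈ 1709.3, ∠D ≈ 158.01°
∠G = 45.00° − 158.01° = -113.01°

-113.0°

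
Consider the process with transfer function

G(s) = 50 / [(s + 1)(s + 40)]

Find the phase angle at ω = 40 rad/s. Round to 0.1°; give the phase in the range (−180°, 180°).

-133.6°

At s = jω = j40:
pole (s+1): 1 + j40 → |·| = √(1²+40²) = √1601 ≈ 40.012, ∠ = arctan(40/1) ≈ 88.57°
pole (s+40): 40 + j40 → |·| = √(40²+40²) = √3200 ≈ 56.569, ∠ = arctan(40/40) ≈ 45.00°
∠G = 0.00° − 133.57° = -133.57°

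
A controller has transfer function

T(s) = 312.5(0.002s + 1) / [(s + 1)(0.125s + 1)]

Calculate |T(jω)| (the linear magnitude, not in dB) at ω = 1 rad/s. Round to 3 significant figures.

219

At ω = 1 rad/s:
zero (1 + j1·0.002) = 1 + j0.002 → |·| ≈ 1, ∠ ≈ 0.11°
pole (1 + j1·1) = 1 + j1 → |·| ≈ 1.4142, ∠ ≈ 45.00°
pole (1 + j1·0.125) = 1 + j0.125 → |·| ≈ 1.0078, ∠ ≈ 7.13°
|T| = 312.5 · 1 / (1.4142 · 1.0078) ≈ 219.26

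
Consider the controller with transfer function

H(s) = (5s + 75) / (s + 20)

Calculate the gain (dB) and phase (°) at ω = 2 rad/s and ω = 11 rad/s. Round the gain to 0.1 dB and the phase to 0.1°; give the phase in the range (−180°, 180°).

Substitute s = j2:
Numerator: 5(j2) + 75 = 75 + j10
Denominator: (j2) + 20 = 20 + j2
|N| = √(75² + 10²) ≈ 75.664, ∠N ≈ 7.59°
|D| = √(20² + 2²) ≈ 20.1, ∠D ≈ 5.71°
|H| = 75.664 / 20.1 ≈ 3.7644
Gain = 20 log₁₀(3.7644) ≈ 11.51 dB
∠H = 7.59° − 5.71° = 1.88°

Substitute s = j11:
Numerator: 5(j11) + 75 = 75 + j55
Denominator: (j11) + 20 = 20 + j11
|N| = √(75² + 55²) ≈ 93.005, ∠N ≈ 36.25°
|D| = √(20² + 11²) ≈ 22.825, ∠D ≈ 28.81°
|H| = 93.005 / 22.825 ≈ 4.0747
Gain = 20 log₁₀(4.0747) ≈ 12.20 dB
∠H = 36.25° − 28.81° = 7.44°

ω = 2: 11.5 dB, 1.9°; ω = 11: 12.2 dB, 7.4°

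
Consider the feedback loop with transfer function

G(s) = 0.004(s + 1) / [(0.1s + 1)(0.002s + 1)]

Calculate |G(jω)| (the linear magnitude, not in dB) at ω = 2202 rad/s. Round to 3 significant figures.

At ω = 2202 rad/s:
zero (1 + j2202·1) = 1 + j2202 → |·| ≈ 2202, ∠ ≈ 89.97°
pole (1 + j2202·0.1) = 1 + j220.2 → |·| ≈ 220.2, ∠ ≈ 89.74°
pole (1 + j2202·0.002) = 1 + j4.404 → |·| ≈ 4.5161, ∠ ≈ 77.21°
|G| = 0.004 · 2202 / (220.2 · 4.5161) ≈ 0.0088572

0.00886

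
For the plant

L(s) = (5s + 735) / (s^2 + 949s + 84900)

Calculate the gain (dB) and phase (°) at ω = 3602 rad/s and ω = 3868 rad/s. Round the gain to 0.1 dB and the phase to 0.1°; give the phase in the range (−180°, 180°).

Substitute s = j3602:
Numerator: 5(j3602) + 735 = 735 + j18010
Denominator: (j3602)^2 + 949(j3602) + 84900 = -12889504 + j3418298
|N| = √(735² + 18010²) ≈ 18025, ∠N ≈ 87.66°
|D| = √(12889504² + 3418298²) ≈ 1.3335e+07, ∠D ≈ 165.15°
|L| = 18025 / 1.3335e+07 ≈ 0.0013517
Gain = 20 log₁₀(0.0013517) ≈ -57.38 dB
∠L = 87.66° − 165.15° = -77.49°

Substitute s = j3868:
Numerator: 5(j3868) + 735 = 735 + j19340
Denominator: (j3868)^2 + 949(j3868) + 84900 = -14876524 + j3670732
|N| = √(735² + 19340²) ≈ 19354, ∠N ≈ 87.82°
|D| = √(14876524² + 3670732²) ≈ 1.5323e+07, ∠D ≈ 166.14°
|L| = 19354 / 1.5323e+07 ≈ 0.0012631
Gain = 20 log₁₀(0.0012631) ≈ -57.97 dB
∠L = 87.82° − 166.14° = -78.32°

ω = 3602: -57.4 dB, -77.5°; ω = 3868: -58.0 dB, -78.3°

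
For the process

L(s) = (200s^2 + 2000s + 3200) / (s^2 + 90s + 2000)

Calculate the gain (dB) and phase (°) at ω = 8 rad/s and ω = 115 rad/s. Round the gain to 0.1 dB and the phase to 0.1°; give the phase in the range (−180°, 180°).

Substitute s = j8:
Numerator: 200(j8)^2 + 2000(j8) + 3200 = -9600 + j16000
Denominator: (j8)^2 + 90(j8) + 2000 = 1936 + j720
|N| = √(9600² + 16000²) ≈ 18659, ∠N ≈ 120.96°
|D| = √(1936² + 720²) ≈ 2065.5, ∠D ≈ 20.40°
|L| = 18659 / 2065.5 ≈ 9.0336
Gain = 20 log₁₀(9.0336) ≈ 19.12 dB
∠L = 120.96° − 20.40° = 100.56°

Substitute s = j115:
Numerator: 200(j115)^2 + 2000(j115) + 3200 = -2641800 + j230000
Denominator: (j115)^2 + 90(j115) + 2000 = -11225 + j10350
|N| = √(2641800² + 230000²) ≈ 2.6518e+06, ∠N ≈ 175.02°
|D| = √(11225² + 10350²) ≈ 15268, ∠D ≈ 137.32°
|L| = 2.6518e+06 / 15268 ≈ 173.68
Gain = 20 log₁₀(173.68) ≈ 44.79 dB
∠L = 175.02° − 137.32° = 37.70°

ω = 8: 19.1 dB, 100.6°; ω = 115: 44.8 dB, 37.7°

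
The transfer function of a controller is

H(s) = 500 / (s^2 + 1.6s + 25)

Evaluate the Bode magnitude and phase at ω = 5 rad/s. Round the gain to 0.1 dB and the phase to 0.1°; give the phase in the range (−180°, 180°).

At s = jω = j5:
quadratic: (j5)² + 1.6·j5 + 25 = 0 + j8 → |·| ≈ 8, ∠ ≈ 90.00°
|H| = 500 / 8 ≈ 62.5
Gain = 20 log₁₀(62.5) ≈ 35.92 dB
∠H = 0.00° − 90.00° = -90.00°

35.9 dB, -90.0°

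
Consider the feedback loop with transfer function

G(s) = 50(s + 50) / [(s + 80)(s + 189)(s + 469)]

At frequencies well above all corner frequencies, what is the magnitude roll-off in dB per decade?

Each pole contributes −20 dB/decade at high frequency; each zero contributes +20 dB/decade.
Net: 1 zero(s) − 3 pole(s) → -40 dB/decade.

-40 dB/decade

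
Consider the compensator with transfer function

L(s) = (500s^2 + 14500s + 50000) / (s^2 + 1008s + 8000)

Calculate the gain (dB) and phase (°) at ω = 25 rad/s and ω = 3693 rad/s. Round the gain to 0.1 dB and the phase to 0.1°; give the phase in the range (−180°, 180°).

Substitute s = j25:
Numerator: 500(j25)^2 + 14500(j25) + 50000 = -262500 + j362500
Denominator: (j25)^2 + 1008(j25) + 8000 = 7375 + j25200
|N| = √(262500² + 362500²) ≈ 4.4756e+05, ∠N ≈ 125.91°
|D| = √(7375² + 25200²) ≈ 26257, ∠D ≈ 73.69°
|L| = 4.4756e+05 / 26257 ≈ 17.045
Gain = 20 log₁₀(17.045) ≈ 24.63 dB
∠L = 125.91° − 73.69° = 52.22°

Substitute s = j3693:
Numerator: 500(j3693)^2 + 14500(j3693) + 50000 = -6819074500 + j53548500
Denominator: (j3693)^2 + 1008(j3693) + 8000 = -13630249 + j3722544
|N| = √(6819074500² + 53548500²) ≈ 6.8193e+09, ∠N ≈ 179.55°
|D| = √(13630249² + 3722544²) ≈ 1.4129e+07, ∠D ≈ 164.72°
|L| = 6.8193e+09 / 1.4129e+07 ≈ 482.65
Gain = 20 log₁₀(482.65) ≈ 53.67 dB
∠L = 179.55° − 164.72° = 14.83°

ω = 25: 24.6 dB, 52.2°; ω = 3693: 53.7 dB, 14.8°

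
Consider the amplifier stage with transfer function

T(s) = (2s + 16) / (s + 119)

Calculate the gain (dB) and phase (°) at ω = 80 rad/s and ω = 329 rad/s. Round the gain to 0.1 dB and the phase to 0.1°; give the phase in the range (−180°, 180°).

ω = 80: 1.0 dB, 50.4°; ω = 329: 5.5 dB, 18.5°

Substitute s = j80:
Numerator: 2(j80) + 16 = 16 + j160
Denominator: (j80) + 119 = 119 + j80
|N| = √(16² + 160²) ≈ 160.8, ∠N ≈ 84.29°
|D| = √(119² + 80²) ≈ 143.39, ∠D ≈ 33.91°
|T| = 160.8 / 143.39 ≈ 1.1214
Gain = 20 log₁₀(1.1214) ≈ 1.00 dB
∠T = 84.29° − 33.91° = 50.38°

Substitute s = j329:
Numerator: 2(j329) + 16 = 16 + j658
Denominator: (j329) + 119 = 119 + j329
|N| = √(16² + 658²) ≈ 658.19, ∠N ≈ 88.61°
|D| = √(119² + 329²) ≈ 349.86, ∠D ≈ 70.11°
|T| = 658.19 / 349.86 ≈ 1.8813
Gain = 20 log₁₀(1.8813) ≈ 5.49 dB
∠T = 88.61° − 70.11° = 18.50°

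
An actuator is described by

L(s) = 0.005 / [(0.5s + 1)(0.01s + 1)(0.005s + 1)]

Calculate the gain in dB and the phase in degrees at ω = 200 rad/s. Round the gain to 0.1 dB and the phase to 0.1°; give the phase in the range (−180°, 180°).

At ω = 200 rad/s:
pole (1 + j200·0.5) = 1 + j100 → |·| ≈ 100, ∠ ≈ 89.43°
pole (1 + j200·0.01) = 1 + j2 → |·| ≈ 2.2361, ∠ ≈ 63.43°
pole (1 + j200·0.005) = 1 + j1 → |·| ≈ 1.4142, ∠ ≈ 45.00°
|L| = 0.005 · 1 / (100 · 2.2361 · 1.4142) ≈ 1.5811e-05
Gain = 20 log₁₀(1.5811e-05) ≈ -96.02 dB
∠L = (0°) − (89.43° + 63.43° + 45.00°) = -197.86° ≡ 162.14° (principal value)

-96.0 dB, 162.1°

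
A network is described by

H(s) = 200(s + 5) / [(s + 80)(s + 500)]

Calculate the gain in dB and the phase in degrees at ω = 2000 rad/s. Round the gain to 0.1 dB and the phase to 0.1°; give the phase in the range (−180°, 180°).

At s = jω = j2000:
zero (s+5): 5 + j2000 → |·| = √(5²+2000²) = √4000025 ≈ 2000, ∠ = arctan(2000/5) ≈ 89.86°
pole (s+80): 80 + j2000 → |·| = √(80²+2000²) = √4006400 ≈ 2001.6, ∠ = arctan(2000/80) ≈ 87.71°
pole (s+500): 500 + j2000 → |·| = √(500²+2000²) = √4250000 ≈ 2061.6, ∠ = arctan(2000/500) ≈ 75.96°
|H| = 200 · 2000 / 4.1265e+06 ≈ 0.096934
Gain = 20 log₁₀(0.096934) ≈ -20.27 dB
∠H = 89.86° − 163.67° = -73.81°

-20.3 dB, -73.8°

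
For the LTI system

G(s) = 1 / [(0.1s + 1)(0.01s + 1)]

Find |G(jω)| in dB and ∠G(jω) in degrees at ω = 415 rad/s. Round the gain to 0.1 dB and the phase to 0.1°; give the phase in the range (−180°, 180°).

-45.0 dB, -165.1°

At ω = 415 rad/s:
pole (1 + j415·0.1) = 1 + j41.5 → |·| ≈ 41.512, ∠ ≈ 88.62°
pole (1 + j415·0.01) = 1 + j4.15 → |·| ≈ 4.2688, ∠ ≈ 76.45°
|G| = 1 · 1 / (41.512 · 4.2688) ≈ 0.0056431
Gain = 20 log₁₀(0.0056431) ≈ -44.97 dB
∠G = (0°) − (88.62° + 76.45°) = -165.07°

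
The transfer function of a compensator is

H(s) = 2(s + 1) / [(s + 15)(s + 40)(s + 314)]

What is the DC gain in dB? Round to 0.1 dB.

-99.5 dB

H(0) = 2·1 / (15·40·314) ≈ 1.0616e-05
20 log₁₀(1.0616e-05) ≈ -99.48 dB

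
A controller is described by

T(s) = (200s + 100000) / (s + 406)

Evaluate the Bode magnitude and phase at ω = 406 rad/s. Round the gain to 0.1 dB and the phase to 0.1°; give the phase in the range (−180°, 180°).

Substitute s = j406:
Numerator: 200(j406) + 100000 = 100000 + j81200
Denominator: (j406) + 406 = 406 + j406
|N| = √(100000² + 81200²) ≈ 1.2882e+05, ∠N ≈ 39.08°
|D| = √(406² + 406²) ≈ 574.17, ∠D ≈ 45.00°
|T| = 1.2882e+05 / 574.17 ≈ 224.36
Gain = 20 log₁₀(224.36) ≈ 47.02 dB
∠T = 39.08° − 45.00° = -5.92°

47.0 dB, -5.9°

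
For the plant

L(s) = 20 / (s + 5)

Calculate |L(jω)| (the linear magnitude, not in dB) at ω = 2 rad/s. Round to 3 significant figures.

3.71

Substitute s = j2:
Numerator: 20 = 20 + j0
Denominator: (j2) + 5 = 5 + j2
|N| = √(20² + 0²) ≈ 20, ∠N ≈ 0.00°
|D| = √(5² + 2²) ≈ 5.3852, ∠D ≈ 21.80°
|L| = 20 / 5.3852 ≈ 3.7139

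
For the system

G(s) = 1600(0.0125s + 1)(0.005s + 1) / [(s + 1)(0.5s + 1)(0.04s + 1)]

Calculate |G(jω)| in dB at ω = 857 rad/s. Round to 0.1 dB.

-44.4 dB

At ω = 857 rad/s:
zero (1 + j857·0.0125) = 1 + j10.7125 → |·| ≈ 10.759, ∠ ≈ 84.67°
zero (1 + j857·0.005) = 1 + j4.285 → |·| ≈ 4.4001, ∠ ≈ 76.86°
pole (1 + j857·1) = 1 + j857 → |·| ≈ 857, ∠ ≈ 89.93°
pole (1 + j857·0.5) = 1 + j428.5 → |·| ≈ 428.5, ∠ ≈ 89.87°
pole (1 + j857·0.04) = 1 + j34.28 → |·| ≈ 34.295, ∠ ≈ 88.33°
|G| = 1600 · 10.759 · 4.4001 / (857 · 428.5 · 34.295) ≈ 0.0060144
Gain = 20 log₁₀(0.0060144) ≈ -44.42 dB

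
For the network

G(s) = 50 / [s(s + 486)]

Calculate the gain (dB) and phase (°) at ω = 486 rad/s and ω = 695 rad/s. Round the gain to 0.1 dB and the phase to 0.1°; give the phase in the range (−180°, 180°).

At s = jω = j486:
pole (s+486): 486 + j486 → |·| = √(486²+486²) = √472392 ≈ 687.31, ∠ = arctan(486/486) ≈ 45.00°
pole at origin: |s| = 486, ∠ = 90.00° (in denominator)
|G| = 50 / 3.3403e+05 ≈ 0.00014969
Gain = 20 log₁₀(0.00014969) ≈ -76.50 dB
∠G = 0.00° − 135.00° = -135.00°

At s = jω = j695:
pole (s+486): 486 + j695 → |·| = √(486²+695²) = √719221 ≈ 848.07, ∠ = arctan(695/486) ≈ 55.04°
pole at origin: |s| = 695, ∠ = 90.00° (in denominator)
|G| = 50 / 5.8941e+05 ≈ 8.4831e-05
Gain = 20 log₁₀(8.4831e-05) ≈ -81.43 dB
∠G = 0.00° − 145.04° = -145.04°

ω = 486: -76.5 dB, -135.0°; ω = 695: -81.4 dB, -145.0°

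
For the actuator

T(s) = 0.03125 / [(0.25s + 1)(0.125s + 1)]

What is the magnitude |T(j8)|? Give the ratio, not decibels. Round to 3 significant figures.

0.00988

At ω = 8 rad/s:
pole (1 + j8·0.25) = 1 + j2 → |·| ≈ 2.2361, ∠ ≈ 63.43°
pole (1 + j8·0.125) = 1 + j1 → |·| ≈ 1.4142, ∠ ≈ 45.00°
|T| = 0.03125 · 1 / (2.2361 · 1.4142) ≈ 0.0098821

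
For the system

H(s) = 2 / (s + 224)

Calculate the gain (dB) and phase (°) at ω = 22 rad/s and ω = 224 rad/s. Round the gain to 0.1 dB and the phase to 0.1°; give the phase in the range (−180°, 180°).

ω = 22: -41.0 dB, -5.6°; ω = 224: -44.0 dB, -45.0°

Substitute s = j22:
Numerator: 2 = 2 + j0
Denominator: (j22) + 224 = 224 + j22
|N| = √(2² + 0²) ≈ 2, ∠N ≈ 0.00°
|D| = √(224² + 22²) ≈ 225.08, ∠D ≈ 5.61°
|H| = 2 / 225.08 ≈ 0.0088857
Gain = 20 log₁₀(0.0088857) ≈ -41.03 dB
∠H = 0.00° − 5.61° = -5.61°

Substitute s = j224:
Numerator: 2 = 2 + j0
Denominator: (j224) + 224 = 224 + j224
|N| = √(2² + 0²) ≈ 2, ∠N ≈ 0.00°
|D| = √(224² + 224²) ≈ 316.78, ∠D ≈ 45.00°
|H| = 2 / 316.78 ≈ 0.0063135
Gain = 20 log₁₀(0.0063135) ≈ -43.99 dB
∠H = 0.00° − 45.00° = -45.00°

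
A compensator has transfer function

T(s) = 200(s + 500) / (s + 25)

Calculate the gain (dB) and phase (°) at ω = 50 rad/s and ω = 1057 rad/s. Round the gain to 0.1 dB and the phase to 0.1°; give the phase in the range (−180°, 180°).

ω = 50: 65.1 dB, -57.7°; ω = 1057: 46.9 dB, -24.0°

At s = jω = j50:
zero (s+500): 500 + j50 → |·| = √(500²+50²) = √252500 ≈ 502.49, ∠ = arctan(50/500) ≈ 5.71°
pole (s+25): 25 + j50 → |·| = √(25²+50²) = √3125 ≈ 55.902, ∠ = arctan(50/25) ≈ 63.43°
|T| = 200 · 502.49 / 55.902 ≈ 1797.8
Gain = 20 log₁₀(1797.8) ≈ 65.09 dB
∠T = 5.71° − 63.43° = -57.72°

At s = jω = j1057:
zero (s+500): 500 + j1057 → |·| = √(500²+1057²) = √1367249 ≈ 1169.3, ∠ = arctan(1057/500) ≈ 64.68°
pole (s+25): 25 + j1057 → |·| = √(25²+1057²) = √1117874 ≈ 1057.3, ∠ = arctan(1057/25) ≈ 88.65°
|T| = 200 · 1169.3 / 1057.3 ≈ 221.19
Gain = 20 log₁₀(221.19) ≈ 46.90 dB
∠T = 64.68° − 88.65° = -23.97°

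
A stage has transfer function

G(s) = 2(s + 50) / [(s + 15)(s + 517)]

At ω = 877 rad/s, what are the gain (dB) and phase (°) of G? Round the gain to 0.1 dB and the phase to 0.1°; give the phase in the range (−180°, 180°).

-54.1 dB, -61.8°

At s = jω = j877:
zero (s+50): 50 + j877 → |·| = √(50²+877²) = √771629 ≈ 878.42, ∠ = arctan(877/50) ≈ 86.74°
pole (s+15): 15 + j877 → |·| = √(15²+877²) = √769354 ≈ 877.13, ∠ = arctan(877/15) ≈ 89.02°
pole (s+517): 517 + j877 → |·| = √(517²+877²) = √1036418 ≈ 1018, ∠ = arctan(877/517) ≈ 59.48°
|G| = 2 · 878.42 / 8.9292e+05 ≈ 0.0019675
Gain = 20 log₁₀(0.0019675) ≈ -54.12 dB
∠G = 86.74° − 148.50° = -61.76°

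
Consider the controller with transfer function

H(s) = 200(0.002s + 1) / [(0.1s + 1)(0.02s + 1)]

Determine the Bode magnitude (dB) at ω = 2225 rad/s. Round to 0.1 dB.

At ω = 2225 rad/s:
zero (1 + j2225·0.002) = 1 + j4.45 → |·| ≈ 4.561, ∠ ≈ 77.33°
pole (1 + j2225·0.1) = 1 + j222.5 → |·| ≈ 222.5, ∠ ≈ 89.74°
pole (1 + j2225·0.02) = 1 + j44.5 → |·| ≈ 44.511, ∠ ≈ 88.71°
|H| = 200 · 4.561 / (222.5 · 44.511) ≈ 0.092107
Gain = 20 log₁₀(0.092107) ≈ -20.71 dB

-20.7 dB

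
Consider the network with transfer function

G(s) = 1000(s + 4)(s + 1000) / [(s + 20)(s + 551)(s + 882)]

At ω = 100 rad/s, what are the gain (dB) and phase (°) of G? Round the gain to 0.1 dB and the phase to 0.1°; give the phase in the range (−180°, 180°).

At s = jω = j100:
zero (s+4): 4 + j100 → |·| = √(4²+100²) = √10016 ≈ 100.08, ∠ = arctan(100/4) ≈ 87.71°
zero (s+1000): 1000 + j100 → |·| = √(1000²+100²) = √1010000 ≈ 1005, ∠ = arctan(100/1000) ≈ 5.71°
pole (s+20): 20 + j100 → |·| = √(20²+100²) = √10400 ≈ 101.98, ∠ = arctan(100/20) ≈ 78.69°
pole (s+551): 551 + j100 → |·| = √(551²+100²) = √313601 ≈ 560, ∠ = arctan(100/551) ≈ 10.29°
pole (s+882): 882 + j100 → |·| = √(882²+100²) = √787924 ≈ 887.65, ∠ = arctan(100/882) ≈ 6.47°
|G| = 1000 · 1.0058e+05 / 5.0693e+07 ≈ 1.9841
Gain = 20 log₁₀(1.9841) ≈ 5.95 dB
∠G = 93.42° − 95.45° = -2.03°

6.0 dB, -2.0°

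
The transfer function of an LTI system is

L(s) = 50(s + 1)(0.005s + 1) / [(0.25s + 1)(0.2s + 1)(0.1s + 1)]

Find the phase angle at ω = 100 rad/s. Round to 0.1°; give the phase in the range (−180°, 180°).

-143.1°

At ω = 100 rad/s:
zero (1 + j100·1) = 1 + j100 → |·| ≈ 100, ∠ ≈ 89.43°
zero (1 + j100·0.005) = 1 + j0.5 → |·| ≈ 1.118, ∠ ≈ 26.57°
pole (1 + j100·0.25) = 1 + j25 → |·| ≈ 25.02, ∠ ≈ 87.71°
pole (1 + j100·0.2) = 1 + j20 → |·| ≈ 20.025, ∠ ≈ 87.14°
pole (1 + j100·0.1) = 1 + j10 → |·| ≈ 10.05, ∠ ≈ 84.29°
∠L = (89.43° + 26.57°) − (87.71° + 87.14° + 84.29°) = -143.14°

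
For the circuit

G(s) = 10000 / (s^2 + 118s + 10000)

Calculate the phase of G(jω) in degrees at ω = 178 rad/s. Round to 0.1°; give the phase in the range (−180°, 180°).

-135.9°

At s = jω = j178:
quadratic: (j178)² + 118·j178 + 10000 = -21684 + j21004 → |·| ≈ 30189, ∠ ≈ 135.91°
∠G = 0.00° − 135.91° = -135.91°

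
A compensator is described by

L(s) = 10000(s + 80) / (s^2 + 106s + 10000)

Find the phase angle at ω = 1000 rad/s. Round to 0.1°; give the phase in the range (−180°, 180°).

At s = jω = j1000:
zero (s+80): 80 + j1000 → |·| = √(80²+1000²) = √1006400 ≈ 1003.2, ∠ = arctan(1000/80) ≈ 85.43°
quadratic: (j1000)² + 106·j1000 + 10000 = -990000 + j106000 → |·| ≈ 9.9566e+05, ∠ ≈ 173.89°
∠L = 85.43° − 173.89° = -88.46°

-88.5°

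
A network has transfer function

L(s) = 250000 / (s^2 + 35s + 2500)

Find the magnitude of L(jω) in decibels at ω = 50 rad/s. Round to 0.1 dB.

At s = jω = j50:
quadratic: (j50)² + 35·j50 + 2500 = 0 + j1750 → |·| ≈ 1750, ∠ ≈ 90.00°
|L| = 250000 / 1750 ≈ 142.86
Gain = 20 log₁₀(142.86) ≈ 43.10 dB

43.1 dB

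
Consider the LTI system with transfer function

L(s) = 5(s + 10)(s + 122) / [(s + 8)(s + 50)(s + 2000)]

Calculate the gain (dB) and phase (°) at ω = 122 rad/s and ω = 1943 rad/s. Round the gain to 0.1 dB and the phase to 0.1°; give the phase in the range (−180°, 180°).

ω = 122: -49.7 dB, -27.1°; ω = 1943: -54.9 dB, -46.3°

At s = jω = j122:
zero (s+10): 10 + j122 → |·| = √(10²+122²) = √14984 ≈ 122.41, ∠ = arctan(122/10) ≈ 85.31°
zero (s+122): 122 + j122 → |·| = √(122²+122²) = √29768 ≈ 172.53, ∠ = arctan(122/122) ≈ 45.00°
pole (s+8): 8 + j122 → |·| = √(8²+122²) = √14948 ≈ 122.26, ∠ = arctan(122/8) ≈ 86.25°
pole (s+50): 50 + j122 → |·| = √(50²+122²) = √17384 ≈ 131.85, ∠ = arctan(122/50) ≈ 67.71°
pole (s+2000): 2000 + j122 → |·| = √(2000²+122²) = √4014884 ≈ 2003.7, ∠ = arctan(122/2000) ≈ 3.49°
|L| = 5 · 21119 / 3.23e+07 ≈ 0.0032692
Gain = 20 log₁₀(0.0032692) ≈ -49.71 dB
∠L = 130.31° − 157.45° = -27.14°

At s = jω = j1943:
zero (s+10): 10 + j1943 → |·| = √(10²+1943²) = √3775349 ≈ 1943, ∠ = arctan(1943/10) ≈ 89.71°
zero (s+122): 122 + j1943 → |·| = √(122²+1943²) = √3790133 ≈ 1946.8, ∠ = arctan(1943/122) ≈ 86.41°
pole (s+8): 8 + j1943 → |·| = √(8²+1943²) = √3775313 ≈ 1943, ∠ = arctan(1943/8) ≈ 89.76°
pole (s+50): 50 + j1943 → |·| = √(50²+1943²) = √3777749 ≈ 1943.6, ∠ = arctan(1943/50) ≈ 88.53°
pole (s+2000): 2000 + j1943 → |·| = √(2000²+1943²) = √7775249 ≈ 2788.4, ∠ = arctan(1943/2000) ≈ 44.17°
|L| = 5 · 3.7826e+06 / 1.053e+10 ≈ 0.0017961
Gain = 20 log₁₀(0.0017961) ≈ -54.91 dB
∠L = 176.12° − 222.46° = -46.34°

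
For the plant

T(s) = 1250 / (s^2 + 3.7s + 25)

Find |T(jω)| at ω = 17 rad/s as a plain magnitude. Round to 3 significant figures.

4.61

At s = jω = j17:
quadratic: (j17)² + 3.7·j17 + 25 = -264 + j62.9 → |·| ≈ 271.39, ∠ ≈ 166.60°
|T| = 1250 / 271.39 ≈ 4.6059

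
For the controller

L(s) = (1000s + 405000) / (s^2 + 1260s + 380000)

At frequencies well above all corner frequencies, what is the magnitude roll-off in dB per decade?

Each pole contributes −20 dB/decade at high frequency; each zero contributes +20 dB/decade.
Net: 1 zero(s) − 2 pole(s) → -20 dB/decade.

-20 dB/decade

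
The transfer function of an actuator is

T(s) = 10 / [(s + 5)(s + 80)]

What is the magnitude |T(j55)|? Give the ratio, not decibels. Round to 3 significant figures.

At s = jω = j55:
pole (s+5): 5 + j55 → |·| = √(5²+55²) = √3050 ≈ 55.227, ∠ = arctan(55/5) ≈ 84.81°
pole (s+80): 80 + j55 → |·| = √(80²+55²) = √9425 ≈ 97.082, ∠ = arctan(55/80) ≈ 34.51°
|T| = 10 / 5361.5 ≈ 0.0018651

0.00187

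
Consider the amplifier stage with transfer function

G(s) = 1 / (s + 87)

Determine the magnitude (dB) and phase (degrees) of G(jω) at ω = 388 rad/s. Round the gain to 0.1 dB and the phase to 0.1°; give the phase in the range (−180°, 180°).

At s = jω = j388:
pole (s+87): 87 + j388 → |·| = √(87²+388²) = √158113 ≈ 397.63, ∠ = arctan(388/87) ≈ 77.36°
|G| = 1 / 397.63 ≈ 0.0025149
Gain = 20 log₁₀(0.0025149) ≈ -51.99 dB
∠G = 0.00° − 77.36° = -77.36°

-52.0 dB, -77.4°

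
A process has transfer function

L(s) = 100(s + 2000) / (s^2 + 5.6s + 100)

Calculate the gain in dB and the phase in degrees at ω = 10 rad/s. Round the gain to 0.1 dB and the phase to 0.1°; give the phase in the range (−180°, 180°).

71.1 dB, -89.7°

At s = jω = j10:
zero (s+2000): 2000 + j10 → |·| = √(2000²+10²) = √4000100 ≈ 2000, ∠ = arctan(10/2000) ≈ 0.29°
quadratic: (j10)² + 5.6·j10 + 100 = 0 + j56 → |·| ≈ 56, ∠ ≈ 90.00°
|L| = 100 · 2000 / 56 ≈ 3571.4
Gain = 20 log₁₀(3571.4) ≈ 71.06 dB
∠L = 0.29° − 90.00° = -89.71°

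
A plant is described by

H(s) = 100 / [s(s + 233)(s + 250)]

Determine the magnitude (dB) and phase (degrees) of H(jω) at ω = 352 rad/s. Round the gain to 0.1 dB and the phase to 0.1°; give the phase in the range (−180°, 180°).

At s = jω = j352:
pole (s+233): 233 + j352 → |·| = √(233²+352²) = √178193 ≈ 422.13, ∠ = arctan(352/233) ≈ 56.50°
pole (s+250): 250 + j352 → |·| = √(250²+352²) = √186404 ≈ 431.75, ∠ = arctan(352/250) ≈ 54.62°
pole at origin: |s| = 352, ∠ = 90.00° (in denominator)
|H| = 100 / 6.4154e+07 ≈ 1.5587e-06
Gain = 20 log₁₀(1.5587e-06) ≈ -116.14 dB
∠H = 0.00° − 201.12° = -201.12° ≡ 158.88° (principal value)

-116.1 dB, 158.9°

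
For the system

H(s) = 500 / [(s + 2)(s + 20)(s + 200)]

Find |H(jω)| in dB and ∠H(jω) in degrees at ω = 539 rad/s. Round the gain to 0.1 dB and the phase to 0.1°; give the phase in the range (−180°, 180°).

-110.5 dB, 112.7°

At s = jω = j539:
pole (s+2): 2 + j539 → |·| = √(2²+539²) = √290525 ≈ 539, ∠ = arctan(539/2) ≈ 89.79°
pole (s+20): 20 + j539 → |·| = √(20²+539²) = √290921 ≈ 539.37, ∠ = arctan(539/20) ≈ 87.87°
pole (s+200): 200 + j539 → |·| = √(200²+539²) = √330521 ≈ 574.91, ∠ = arctan(539/200) ≈ 69.64°
|H| = 500 / 1.6714e+08 ≈ 2.9915e-06
Gain = 20 log₁₀(2.9915e-06) ≈ -110.48 dB
∠H = 0.00° − 247.30° = -247.30° ≡ 112.70° (principal value)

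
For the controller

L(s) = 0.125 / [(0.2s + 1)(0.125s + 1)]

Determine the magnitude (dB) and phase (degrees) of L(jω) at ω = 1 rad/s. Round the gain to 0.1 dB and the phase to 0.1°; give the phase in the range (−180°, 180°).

-18.3 dB, -18.4°

At ω = 1 rad/s:
pole (1 + j1·0.2) = 1 + j0.2 → |·| ≈ 1.0198, ∠ ≈ 11.31°
pole (1 + j1·0.125) = 1 + j0.125 → |·| ≈ 1.0078, ∠ ≈ 7.13°
|L| = 0.125 · 1 / (1.0198 · 1.0078) ≈ 0.12162
Gain = 20 log₁₀(0.12162) ≈ -18.30 dB
∠L = (0°) − (11.31° + 7.13°) = -18.44°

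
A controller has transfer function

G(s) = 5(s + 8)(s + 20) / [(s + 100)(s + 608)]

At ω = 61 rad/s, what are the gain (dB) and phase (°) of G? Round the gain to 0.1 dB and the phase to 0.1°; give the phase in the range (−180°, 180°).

-11.2 dB, 117.3°

At s = jω = j61:
zero (s+8): 8 + j61 → |·| = √(8²+61²) = √3785 ≈ 61.522, ∠ = arctan(61/8) ≈ 82.53°
zero (s+20): 20 + j61 → |·| = √(20²+61²) = √4121 ≈ 64.195, ∠ = arctan(61/20) ≈ 71.85°
pole (s+100): 100 + j61 → |·| = √(100²+61²) = √13721 ≈ 117.14, ∠ = arctan(61/100) ≈ 31.38°
pole (s+608): 608 + j61 → |·| = √(608²+61²) = √373385 ≈ 611.05, ∠ = arctan(61/608) ≈ 5.73°
|G| = 5 · 3949.4 / 71578 ≈ 0.27588
Gain = 20 log₁₀(0.27588) ≈ -11.19 dB
∠G = 154.38° − 37.11° = 117.27°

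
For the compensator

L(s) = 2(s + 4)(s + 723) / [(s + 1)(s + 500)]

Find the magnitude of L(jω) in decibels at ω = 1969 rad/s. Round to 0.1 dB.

At s = jω = j1969:
zero (s+4): 4 + j1969 → |·| = √(4²+1969²) = √3876977 ≈ 1969, ∠ = arctan(1969/4) ≈ 89.88°
zero (s+723): 723 + j1969 → |·| = √(723²+1969²) = √4399690 ≈ 2097.5, ∠ = arctan(1969/723) ≈ 69.84°
pole (s+1): 1 + j1969 → |·| = √(1²+1969²) = √3876962 ≈ 1969, ∠ = arctan(1969/1) ≈ 89.97°
pole (s+500): 500 + j1969 → |·| = √(500²+1969²) = √4126961 ≈ 2031.5, ∠ = arctan(1969/500) ≈ 75.75°
|L| = 2 · 4.13e+06 / 4e+06 ≈ 2.065
Gain = 20 log₁₀(2.065) ≈ 6.30 dB

6.3 dB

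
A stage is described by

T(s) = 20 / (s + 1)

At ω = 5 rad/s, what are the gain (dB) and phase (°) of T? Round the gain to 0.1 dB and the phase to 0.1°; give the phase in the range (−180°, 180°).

11.9 dB, -78.7°

Substitute s = j5:
Numerator: 20 = 20 + j0
Denominator: (j5) + 1 = 1 + j5
|N| = √(20² + 0²) ≈ 20, ∠N ≈ 0.00°
|D| = √(1² + 5²) ≈ 5.099, ∠D ≈ 78.69°
|T| = 20 / 5.099 ≈ 3.9223
Gain = 20 log₁₀(3.9223) ≈ 11.87 dB
∠T = 0.00° − 78.69° = -78.69°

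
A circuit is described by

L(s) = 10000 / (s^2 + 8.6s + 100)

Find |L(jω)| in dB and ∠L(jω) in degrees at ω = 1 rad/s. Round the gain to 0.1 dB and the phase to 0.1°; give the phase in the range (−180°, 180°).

At s = jω = j1:
quadratic: (j1)² + 8.6·j1 + 100 = 99 + j8.6 → |·| ≈ 99.373, ∠ ≈ 4.96°
|L| = 10000 / 99.373 ≈ 100.63
Gain = 20 log₁₀(100.63) ≈ 40.05 dB
∠L = 0.00° − 4.96° = -4.96°

40.1 dB, -5.0°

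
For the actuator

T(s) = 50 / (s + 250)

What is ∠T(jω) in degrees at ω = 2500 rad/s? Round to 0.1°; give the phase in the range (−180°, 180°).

-84.3°

At s = jω = j2500:
pole (s+250): 250 + j2500 → |·| = √(250²+2500²) = √6312500 ≈ 2512.5, ∠ = arctan(2500/250) ≈ 84.29°
∠T = 0.00° − 84.29° = -84.29°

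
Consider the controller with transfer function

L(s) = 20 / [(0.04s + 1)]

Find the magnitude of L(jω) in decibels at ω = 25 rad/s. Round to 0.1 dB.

At ω = 25 rad/s:
pole (1 + j25·0.04) = 1 + j1 → |·| ≈ 1.4142, ∠ ≈ 45.00°
|L| = 20 · 1 / (1.4142) ≈ 14.142
Gain = 20 log₁₀(14.142) ≈ 23.01 dB

23.0 dB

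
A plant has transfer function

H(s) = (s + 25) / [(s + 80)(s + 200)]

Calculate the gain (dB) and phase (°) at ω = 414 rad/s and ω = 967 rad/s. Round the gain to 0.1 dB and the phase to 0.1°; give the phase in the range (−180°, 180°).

At s = jω = j414:
zero (s+25): 25 + j414 → |·| = √(25²+414²) = √172021 ≈ 414.75, ∠ = arctan(414/25) ≈ 86.54°
pole (s+80): 80 + j414 → |·| = √(80²+414²) = √177796 ≈ 421.66, ∠ = arctan(414/80) ≈ 79.06°
pole (s+200): 200 + j414 → |·| = √(200²+414²) = √211396 ≈ 459.78, ∠ = arctan(414/200) ≈ 64.22°
|H| = 1 · 414.75 / 1.9387e+05 ≈ 0.0021393
Gain = 20 log₁₀(0.0021393) ≈ -53.39 dB
∠H = 86.54° − 143.28° = -56.74°

At s = jω = j967:
zero (s+25): 25 + j967 → |·| = √(25²+967²) = √935714 ≈ 967.32, ∠ = arctan(967/25) ≈ 88.52°
pole (s+80): 80 + j967 → |·| = √(80²+967²) = √941489 ≈ 970.3, ∠ = arctan(967/80) ≈ 85.27°
pole (s+200): 200 + j967 → |·| = √(200²+967²) = √975089 ≈ 987.47, ∠ = arctan(967/200) ≈ 78.31°
|H| = 1 · 967.32 / 9.5814e+05 ≈ 0.0010096
Gain = 20 log₁₀(0.0010096) ≈ -59.92 dB
∠H = 88.52° − 163.58° = -75.06°

ω = 414: -53.4 dB, -56.7°; ω = 967: -59.9 dB, -75.1°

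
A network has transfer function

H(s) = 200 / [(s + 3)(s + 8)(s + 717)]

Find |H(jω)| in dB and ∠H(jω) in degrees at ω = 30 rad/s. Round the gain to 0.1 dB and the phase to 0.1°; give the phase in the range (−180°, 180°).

At s = jω = j30:
pole (s+3): 3 + j30 → |·| = √(3²+30²) = √909 ≈ 30.15, ∠ = arctan(30/3) ≈ 84.29°
pole (s+8): 8 + j30 → |·| = √(8²+30²) = √964 ≈ 31.048, ∠ = arctan(30/8) ≈ 75.07°
pole (s+717): 717 + j30 → |·| = √(717²+30²) = √514989 ≈ 717.63, ∠ = arctan(30/717) ≈ 2.40°
|H| = 200 / 6.7177e+05 ≈ 0.00029772
Gain = 20 log₁₀(0.00029772) ≈ -70.52 dB
∠H = 0.00° − 161.76° = -161.76°

-70.5 dB, -161.8°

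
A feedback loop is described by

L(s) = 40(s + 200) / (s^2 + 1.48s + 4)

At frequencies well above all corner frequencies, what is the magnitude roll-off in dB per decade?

-20 dB/decade

Each pole contributes −20 dB/decade at high frequency; each zero contributes +20 dB/decade.
Net: 1 zero(s) − 2 pole(s) → -20 dB/decade.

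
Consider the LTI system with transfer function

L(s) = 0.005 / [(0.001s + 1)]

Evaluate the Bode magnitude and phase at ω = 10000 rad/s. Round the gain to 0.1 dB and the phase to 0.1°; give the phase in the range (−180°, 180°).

-66.1 dB, -84.3°

At ω = 10000 rad/s:
pole (1 + j10000·0.001) = 1 + j10 → |·| ≈ 10.05, ∠ ≈ 84.29°
|L| = 0.005 · 1 / (10.05) ≈ 0.00049751
Gain = 20 log₁₀(0.00049751) ≈ -66.06 dB
∠L = (0°) − (84.29°) = -84.29°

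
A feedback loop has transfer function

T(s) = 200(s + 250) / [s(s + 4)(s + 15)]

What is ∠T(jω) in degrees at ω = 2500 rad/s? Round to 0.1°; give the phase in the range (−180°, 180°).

At s = jω = j2500:
zero (s+250): 250 + j2500 → |·| = √(250²+2500²) = √6312500 ≈ 2512.5, ∠ = arctan(2500/250) ≈ 84.29°
pole (s+4): 4 + j2500 → |·| = √(4²+2500²) = √6250016 ≈ 2500, ∠ = arctan(2500/4) ≈ 89.91°
pole (s+15): 15 + j2500 → |·| = √(15²+2500²) = √6250225 ≈ 2500, ∠ = arctan(2500/15) ≈ 89.66°
pole at origin: |s| = 2500, ∠ = 90.00° (in denominator)
∠T = 84.29° − 269.57° = -185.28° ≡ 174.72° (principal value)

174.7°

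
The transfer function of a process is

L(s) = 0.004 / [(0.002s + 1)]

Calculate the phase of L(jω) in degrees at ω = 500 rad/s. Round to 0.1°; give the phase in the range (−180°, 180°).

-45.0°

At ω = 500 rad/s:
pole (1 + j500·0.002) = 1 + j1 → |·| ≈ 1.4142, ∠ ≈ 45.00°
∠L = (0°) − (45.00°) = -45.00°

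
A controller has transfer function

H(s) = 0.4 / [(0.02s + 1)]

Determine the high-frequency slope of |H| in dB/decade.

Each pole contributes −20 dB/decade at high frequency; each zero contributes +20 dB/decade.
Net: 0 zero(s) − 1 pole(s) → -20 dB/decade.

-20 dB/decade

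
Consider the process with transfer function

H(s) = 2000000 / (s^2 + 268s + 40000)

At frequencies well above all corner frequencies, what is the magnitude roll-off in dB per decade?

Each pole contributes −20 dB/decade at high frequency; each zero contributes +20 dB/decade.
Net: 0 zero(s) − 2 pole(s) → -40 dB/decade.

-40 dB/decade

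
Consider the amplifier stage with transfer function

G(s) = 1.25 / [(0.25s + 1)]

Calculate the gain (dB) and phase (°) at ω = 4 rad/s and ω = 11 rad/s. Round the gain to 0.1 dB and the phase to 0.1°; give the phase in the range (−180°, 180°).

ω = 4: -1.1 dB, -45.0°; ω = 11: -7.4 dB, -70.0°

At ω = 4 rad/s:
pole (1 + j4·0.25) = 1 + j1 → |·| ≈ 1.4142, ∠ ≈ 45.00°
|G| = 1.25 · 1 / (1.4142) ≈ 0.88389
Gain = 20 log₁₀(0.88389) ≈ -1.07 dB
∠G = (0°) − (45.00°) = -45.00°

At ω = 11 rad/s:
pole (1 + j11·0.25) = 1 + j2.75 → |·| ≈ 2.9262, ∠ ≈ 70.02°
|G| = 1.25 · 1 / (2.9262) ≈ 0.42718
Gain = 20 log₁₀(0.42718) ≈ -7.39 dB
∠G = (0°) − (70.02°) = -70.02°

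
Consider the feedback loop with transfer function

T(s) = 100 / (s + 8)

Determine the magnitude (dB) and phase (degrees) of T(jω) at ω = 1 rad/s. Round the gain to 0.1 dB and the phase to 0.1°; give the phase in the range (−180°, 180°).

21.9 dB, -7.1°

Substitute s = j1:
Numerator: 100 = 100 + j0
Denominator: (j1) + 8 = 8 + j1
|N| = √(100² + 0²) ≈ 100, ∠N ≈ 0.00°
|D| = √(8² + 1²) ≈ 8.0623, ∠D ≈ 7.13°
|T| = 100 / 8.0623 ≈ 12.403
Gain = 20 log₁₀(12.403) ≈ 21.87 dB
∠T = 0.00° − 7.13° = -7.13°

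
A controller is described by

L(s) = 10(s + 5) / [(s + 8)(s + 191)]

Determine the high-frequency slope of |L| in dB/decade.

-20 dB/decade

Each pole contributes −20 dB/decade at high frequency; each zero contributes +20 dB/decade.
Net: 1 zero(s) − 2 pole(s) → -20 dB/decade.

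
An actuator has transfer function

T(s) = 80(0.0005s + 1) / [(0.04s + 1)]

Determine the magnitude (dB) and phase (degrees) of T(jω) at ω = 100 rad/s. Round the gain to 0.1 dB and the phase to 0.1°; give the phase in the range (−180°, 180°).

At ω = 100 rad/s:
zero (1 + j100·0.0005) = 1 + j0.05 → |·| ≈ 1.0012, ∠ ≈ 2.86°
pole (1 + j100·0.04) = 1 + j4 → |·| ≈ 4.1231, ∠ ≈ 75.96°
|T| = 80 · 1.0012 / (4.1231) ≈ 19.426
Gain = 20 log₁₀(19.426) ≈ 25.77 dB
∠T = (2.86°) − (75.96°) = -73.10°

25.8 dB, -73.1°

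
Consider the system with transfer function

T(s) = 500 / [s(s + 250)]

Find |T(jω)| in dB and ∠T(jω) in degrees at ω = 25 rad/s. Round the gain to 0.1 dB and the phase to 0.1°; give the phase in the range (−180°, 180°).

-22.0 dB, -95.7°

At s = jω = j25:
pole (s+250): 250 + j25 → |·| = √(250²+25²) = √63125 ≈ 251.25, ∠ = arctan(25/250) ≈ 5.71°
pole at origin: |s| = 25, ∠ = 90.00° (in denominator)
|T| = 500 / 6281.2 ≈ 0.079603
Gain = 20 log₁₀(0.079603) ≈ -21.98 dB
∠T = 0.00° − 95.71° = -95.71°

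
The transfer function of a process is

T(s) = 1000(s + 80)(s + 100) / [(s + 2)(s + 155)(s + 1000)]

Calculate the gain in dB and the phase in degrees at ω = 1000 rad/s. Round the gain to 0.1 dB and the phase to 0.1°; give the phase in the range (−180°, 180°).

At s = jω = j1000:
zero (s+80): 80 + j1000 → |·| = √(80²+1000²) = √1006400 ≈ 1003.2, ∠ = arctan(1000/80) ≈ 85.43°
zero (s+100): 100 + j1000 → |·| = √(100²+1000²) = √1010000 ≈ 1005, ∠ = arctan(1000/100) ≈ 84.29°
pole (s+2): 2 + j1000 → |·| = √(2²+1000²) = √1000004 ≈ 1000, ∠ = arctan(1000/2) ≈ 89.89°
pole (s+155): 155 + j1000 → |·| = √(155²+1000²) = √1024025 ≈ 1011.9, ∠ = arctan(1000/155) ≈ 81.19°
pole (s+1000): 1000 + j1000 → |·| = √(1000²+1000²) = √2000000 ≈ 1414.2, ∠ = arctan(1000/1000) ≈ 45.00°
|T| = 1000 · 1.0082e+06 / 1.431e+09 ≈ 0.70454
Gain = 20 log₁₀(0.70454) ≈ -3.04 dB
∠T = 169.72° − 216.08° = -46.36°

-3.0 dB, -46.4°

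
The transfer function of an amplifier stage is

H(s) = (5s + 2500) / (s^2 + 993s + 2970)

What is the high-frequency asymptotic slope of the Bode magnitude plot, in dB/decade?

Each pole contributes −20 dB/decade at high frequency; each zero contributes +20 dB/decade.
Net: 1 zero(s) − 2 pole(s) → -20 dB/decade.

-20 dB/decade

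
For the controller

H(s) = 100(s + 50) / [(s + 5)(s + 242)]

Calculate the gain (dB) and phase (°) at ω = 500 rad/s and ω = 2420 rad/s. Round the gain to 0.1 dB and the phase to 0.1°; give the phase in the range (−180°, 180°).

ω = 500: -14.9 dB, -69.3°; ω = 2420: -27.7 dB, -85.4°

At s = jω = j500:
zero (s+50): 50 + j500 → |·| = √(50²+500²) = √252500 ≈ 502.49, ∠ = arctan(500/50) ≈ 84.29°
pole (s+5): 5 + j500 → |·| = √(5²+500²) = √250025 ≈ 500.02, ∠ = arctan(500/5) ≈ 89.43°
pole (s+242): 242 + j500 → |·| = √(242²+500²) = √308564 ≈ 555.49, ∠ = arctan(500/242) ≈ 64.17°
|H| = 100 · 502.49 / 2.7776e+05 ≈ 0.18091
Gain = 20 log₁₀(0.18091) ≈ -14.85 dB
∠H = 84.29° − 153.60° = -69.31°

At s = jω = j2420:
zero (s+50): 50 + j2420 → |·| = √(50²+2420²) = √5858900 ≈ 2420.5, ∠ = arctan(2420/50) ≈ 88.82°
pole (s+5): 5 + j2420 → |·| = √(5²+2420²) = √5856425 ≈ 2420, ∠ = arctan(2420/5) ≈ 89.88°
pole (s+242): 242 + j2420 → |·| = √(242²+2420²) = √5914964 ≈ 2432.1, ∠ = arctan(2420/242) ≈ 84.29°
|H| = 100 · 2420.5 / 5.8857e+06 ≈ 0.041125
Gain = 20 log₁₀(0.041125) ≈ -27.72 dB
∠H = 88.82° − 174.17° = -85.35°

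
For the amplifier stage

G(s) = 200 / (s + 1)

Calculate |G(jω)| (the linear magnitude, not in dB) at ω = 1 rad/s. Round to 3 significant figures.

At s = jω = j1:
pole (s+1): 1 + j1 → |·| = √(1²+1²) = √2 ≈ 1.4142, ∠ = arctan(1/1) ≈ 45.00°
|G| = 200 / 1.4142 ≈ 141.42

141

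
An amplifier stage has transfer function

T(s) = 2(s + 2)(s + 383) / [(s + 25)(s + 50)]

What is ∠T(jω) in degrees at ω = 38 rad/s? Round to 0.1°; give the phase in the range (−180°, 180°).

At s = jω = j38:
zero (s+2): 2 + j38 → |·| = √(2²+38²) = √1448 ≈ 38.053, ∠ = arctan(38/2) ≈ 86.99°
zero (s+383): 383 + j38 → |·| = √(383²+38²) = √148133 ≈ 384.88, ∠ = arctan(38/383) ≈ 5.67°
pole (s+25): 25 + j38 → |·| = √(25²+38²) = √2069 ≈ 45.486, ∠ = arctan(38/25) ≈ 56.66°
pole (s+50): 50 + j38 → |·| = √(50²+38²) = √3944 ≈ 62.801, ∠ = arctan(38/50) ≈ 37.23°
∠T = 92.66° − 93.89° = -1.23°

-1.2°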